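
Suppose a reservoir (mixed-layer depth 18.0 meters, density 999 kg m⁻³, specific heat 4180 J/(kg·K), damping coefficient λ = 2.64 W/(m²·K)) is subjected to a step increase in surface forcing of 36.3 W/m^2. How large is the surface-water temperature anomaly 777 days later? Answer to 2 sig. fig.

Areal heat capacity C = ρ c_p D = 999 × 4180 × 18.0 = 7.52×10^7 J/(m^2 K).
τ = C / λ = 7.52×10^7 / 2.64 = 2.85×10^7 s.
Equilibrium anomaly ΔT_eq = F / λ = 36.3 / 2.64 = 13.7 K.
t = 777 days = 6.71×10^7 s, so t/τ = 2.36.
ΔT(t) = ΔT_eq (1 − e^(−t/τ)) = 13.7 × (1 − e^−2.36) = 12.4 K.

12 K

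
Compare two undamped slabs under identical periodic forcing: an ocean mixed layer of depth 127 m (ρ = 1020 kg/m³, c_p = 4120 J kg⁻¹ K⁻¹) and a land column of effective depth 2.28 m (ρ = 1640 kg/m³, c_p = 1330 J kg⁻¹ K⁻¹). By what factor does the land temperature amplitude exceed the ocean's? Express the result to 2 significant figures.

C_ocean = 1020 × 4120 × 127 = 5.34×10^8 J/(m²·K).
C_land = 1640 × 1330 × 2.28 = 4.97×10^6 J/(m²·K).
Undamped amplitude ∝ 1/C, so A_land/A_ocean = C_ocean/C_land = 107.

110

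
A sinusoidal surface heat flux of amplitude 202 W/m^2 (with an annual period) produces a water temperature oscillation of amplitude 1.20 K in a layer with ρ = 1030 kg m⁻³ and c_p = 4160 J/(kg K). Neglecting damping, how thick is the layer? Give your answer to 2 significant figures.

ω = 2π / 3.15×10^7 s = 1.99×10^-7 s⁻¹.
Required C = F₀ / (A ω) = 202 / (1.20 × 1.99×10^-7) = 8.45×10^8 J/(m²·K).
D = C / (ρ c_p) = 8.45×10^8 / (1030 × 4160) = 197 m.

200 m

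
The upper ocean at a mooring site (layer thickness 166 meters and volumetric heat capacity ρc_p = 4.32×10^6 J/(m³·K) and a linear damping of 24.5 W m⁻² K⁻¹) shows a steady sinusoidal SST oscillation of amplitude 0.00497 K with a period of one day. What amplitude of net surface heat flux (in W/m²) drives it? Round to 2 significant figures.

Areal heat capacity C = ρc_p × D = 4.32×10^6 × 166 = 7.17×10^8 J/(m²·K).
ω = 2π / 86400 s = 7.27×10^-5 s⁻¹.
√((Cω)² + λ²) = √((52200)² + 24.5²) = 52200 W/(m²·K).
F₀ = A × √((Cω)²+λ²) = 0.00497 × 52200 = 259 W/m².

260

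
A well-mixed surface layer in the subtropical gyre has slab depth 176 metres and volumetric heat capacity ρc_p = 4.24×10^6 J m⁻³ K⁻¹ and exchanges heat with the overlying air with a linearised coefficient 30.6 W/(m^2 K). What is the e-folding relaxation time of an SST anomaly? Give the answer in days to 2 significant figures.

280 days

Areal heat capacity C = ρc_p × D = 4.24×10^6 × 176 = 7.46×10^8 J m⁻² K⁻¹.
Relaxation time τ = C / λ = 7.46×10^8 / 30.6 = 2.44×10^7 s.
In days: 2.44×10^7 s / (86400 s/day) = 282 days.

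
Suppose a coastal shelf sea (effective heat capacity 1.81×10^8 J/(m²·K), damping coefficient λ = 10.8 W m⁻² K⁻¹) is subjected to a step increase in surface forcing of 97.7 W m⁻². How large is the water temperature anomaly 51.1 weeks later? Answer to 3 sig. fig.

7.62 K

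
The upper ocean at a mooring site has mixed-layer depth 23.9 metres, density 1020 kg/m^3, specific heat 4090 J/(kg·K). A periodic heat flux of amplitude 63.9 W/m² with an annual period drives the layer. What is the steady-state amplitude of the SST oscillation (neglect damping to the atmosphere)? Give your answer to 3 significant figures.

3.22 K

Areal heat capacity C = ρ c_p D = 1020 × 4090 × 23.9 = 9.97×10^7 J/(m²·K).
Angular frequency ω = 2π / T = 2π / 3.15×10^7 s = 1.99×10^-7 s⁻¹.
Cω = 9.97×10^7 × 1.99×10^-7 = 19.9 W/(m²·K).
Amplitude A = F₀ / (Cω) = 63.9 / 19.9 = 3.22 K.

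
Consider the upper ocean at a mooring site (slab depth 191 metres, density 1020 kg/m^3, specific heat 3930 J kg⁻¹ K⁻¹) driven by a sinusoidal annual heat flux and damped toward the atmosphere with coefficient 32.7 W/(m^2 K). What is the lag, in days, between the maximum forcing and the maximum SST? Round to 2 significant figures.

79 days

Areal heat capacity C = ρ c_p D = 1020 × 3930 × 191 = 7.66×10^8 J/(m²·K).
ω = 2π / 3.15×10^7 s = 1.99×10^-7 s⁻¹.
Phase lag φ = arctan(Cω/λ) = arctan(153/32.7) = 1.36 rad.
Time lag = φ / ω = 1.36 / 1.99×10^-7 = 6.82×10^6 s = 79.0 days.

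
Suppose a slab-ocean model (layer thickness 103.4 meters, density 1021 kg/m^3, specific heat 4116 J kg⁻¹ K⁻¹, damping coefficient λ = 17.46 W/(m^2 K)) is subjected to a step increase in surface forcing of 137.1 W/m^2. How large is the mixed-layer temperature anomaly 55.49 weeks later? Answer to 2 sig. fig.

Areal heat capacity C = ρ c_p D = 1021 × 4116 × 103.4 = 4.35×10^8 J/(m^2 K).
τ = C / λ = 4.35×10^8 / 17.46 = 2.49×10^7 s.
Equilibrium anomaly ΔT_eq = F / λ = 137.1 / 17.46 = 7.85 K.
t = 55.49 weeks = 3.36×10^7 s, so t/τ = 1.35.
ΔT(t) = ΔT_eq (1 − e^(−t/τ)) = 7.85 × (1 − e^−1.35) = 5.81 K.

5.8 K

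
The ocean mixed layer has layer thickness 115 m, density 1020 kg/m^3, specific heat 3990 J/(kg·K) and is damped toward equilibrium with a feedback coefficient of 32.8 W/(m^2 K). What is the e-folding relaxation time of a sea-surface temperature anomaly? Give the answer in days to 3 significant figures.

165 days

Areal heat capacity C = ρ c_p D = 1020 × 3990 × 115 = 4.68×10^8 J/(m^2 K).
Relaxation time τ = C / λ = 4.68×10^8 / 32.8 = 1.43×10^7 s.
In days: 1.43×10^7 s / (86400 s/day) = 165 days.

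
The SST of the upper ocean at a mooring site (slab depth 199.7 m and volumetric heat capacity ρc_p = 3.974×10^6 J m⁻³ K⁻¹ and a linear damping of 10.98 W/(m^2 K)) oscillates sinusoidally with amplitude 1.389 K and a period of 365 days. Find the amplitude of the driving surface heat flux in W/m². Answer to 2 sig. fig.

220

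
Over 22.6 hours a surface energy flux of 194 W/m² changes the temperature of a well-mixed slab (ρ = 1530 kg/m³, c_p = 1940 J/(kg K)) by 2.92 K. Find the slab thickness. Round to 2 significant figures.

1.8 m

Heat input Q = F Δt = 194 × 81400 s = 1.58×10^7 J/m².
Required areal heat capacity C = Q / ΔT = 5.41×10^6 J/(m²·K).
Depth D = C / (ρ c_p) = 5.41×10^6 / (1530 × 1940) = 1.82 m.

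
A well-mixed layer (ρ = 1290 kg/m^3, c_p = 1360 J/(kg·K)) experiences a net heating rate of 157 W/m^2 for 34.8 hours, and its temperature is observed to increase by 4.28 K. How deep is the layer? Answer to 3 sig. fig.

Heat input Q = F Δt = 157 × 1.25×10^5 s = 1.97×10^7 J/m².
Required areal heat capacity C = Q / ΔT = 4.60×10^6 J/(m²·K).
Depth D = C / (ρ c_p) = 4.60×10^6 / (1290 × 1360) = 2.62 m.

2.62 m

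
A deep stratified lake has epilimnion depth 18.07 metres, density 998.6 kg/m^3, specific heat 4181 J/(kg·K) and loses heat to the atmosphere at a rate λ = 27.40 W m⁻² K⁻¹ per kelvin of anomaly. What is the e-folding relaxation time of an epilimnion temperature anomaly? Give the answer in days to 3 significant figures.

31.9 days

Areal heat capacity C = ρ c_p D = 998.6 × 4181 × 18.07 = 7.54×10^7 J m⁻² K⁻¹.
Relaxation time τ = C / λ = 7.54×10^7 / 27.40 = 2.75×10^6 s.
In days: 2.75×10^6 s / (86400 s/day) = 31.9 days.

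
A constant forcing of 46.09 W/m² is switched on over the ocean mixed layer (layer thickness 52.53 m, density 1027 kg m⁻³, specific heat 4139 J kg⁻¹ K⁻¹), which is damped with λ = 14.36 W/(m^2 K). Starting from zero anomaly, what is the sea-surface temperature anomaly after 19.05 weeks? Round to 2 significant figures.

Areal heat capacity C = ρ c_p D = 1027 × 4139 × 52.53 = 2.23×10^8 J m⁻² K⁻¹.
τ = C / λ = 2.23×10^8 / 14.36 = 1.55×10^7 s.
Equilibrium anomaly ΔT_eq = F / λ = 46.09 / 14.36 = 3.21 K.
t = 19.05 weeks = 1.15×10^7 s, so t/τ = 0.741.
ΔT(t) = ΔT_eq (1 − e^(−t/τ)) = 3.21 × (1 − e^−0.741) = 1.68 K.

1.7 K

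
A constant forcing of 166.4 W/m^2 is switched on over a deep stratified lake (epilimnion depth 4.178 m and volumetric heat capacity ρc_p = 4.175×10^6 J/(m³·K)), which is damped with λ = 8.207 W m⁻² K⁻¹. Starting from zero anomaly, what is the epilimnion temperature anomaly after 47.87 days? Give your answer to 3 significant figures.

17.4 K

Areal heat capacity C = ρc_p × D = 4.175×10^6 × 4.178 = 1.74×10^7 J/(m^2 K).
τ = C / λ = 1.74×10^7 / 8.207 = 2.13×10^6 s.
Equilibrium anomaly ΔT_eq = F / λ = 166.4 / 8.207 = 20.3 K.
t = 47.87 days = 4.14×10^6 s, so t/τ = 1.95.
ΔT(t) = ΔT_eq (1 − e^(−t/τ)) = 20.3 × (1 − e^−1.95) = 17.4 K.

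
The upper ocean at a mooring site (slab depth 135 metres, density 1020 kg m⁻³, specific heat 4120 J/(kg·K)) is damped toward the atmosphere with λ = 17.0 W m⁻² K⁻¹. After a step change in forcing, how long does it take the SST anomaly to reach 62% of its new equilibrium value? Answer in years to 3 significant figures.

Areal heat capacity C = ρ c_p D = 1020 × 4120 × 135 = 5.67×10^8 J/(m²·K).
τ = C / λ = 5.67×10^8 / 17.0 = 3.34×10^7 s.
Fraction reached: 1 − e^(−t/τ) = 0.62 ⇒ t = −τ ln(1 − 0.62) = τ × 0.968.
t = 3.23×10^7 s = 1.02 years.

1.02 years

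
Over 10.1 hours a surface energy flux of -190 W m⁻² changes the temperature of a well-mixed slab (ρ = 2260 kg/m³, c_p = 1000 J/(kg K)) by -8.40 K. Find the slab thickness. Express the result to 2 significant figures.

0.36 m

Heat input Q = F Δt = -190 × 36400 s = -6.91×10^6 J/m².
Required areal heat capacity C = Q / ΔT = 8.22×10^5 J/(m²·K).
Depth D = C / (ρ c_p) = 8.22×10^5 / (2260 × 1000) = 0.364 m.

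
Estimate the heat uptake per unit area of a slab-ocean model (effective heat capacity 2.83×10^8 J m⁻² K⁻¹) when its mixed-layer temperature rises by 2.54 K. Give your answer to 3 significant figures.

7.19×10^8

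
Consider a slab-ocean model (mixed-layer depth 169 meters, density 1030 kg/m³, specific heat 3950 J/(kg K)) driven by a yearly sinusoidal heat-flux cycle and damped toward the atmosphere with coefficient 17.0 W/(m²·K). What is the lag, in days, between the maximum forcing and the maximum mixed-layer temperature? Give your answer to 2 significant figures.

84 days

Areal heat capacity C = ρ c_p D = 1030 × 3950 × 169 = 6.88×10^8 J/(m^2 K).
ω = 2π / 3.15×10^7 s = 1.99×10^-7 s⁻¹.
Phase lag φ = arctan(Cω/λ) = arctan(137/17.0) = 1.45 rad.
Time lag = φ / ω = 1.45 / 1.99×10^-7 = 7.26×10^6 s = 84.1 days.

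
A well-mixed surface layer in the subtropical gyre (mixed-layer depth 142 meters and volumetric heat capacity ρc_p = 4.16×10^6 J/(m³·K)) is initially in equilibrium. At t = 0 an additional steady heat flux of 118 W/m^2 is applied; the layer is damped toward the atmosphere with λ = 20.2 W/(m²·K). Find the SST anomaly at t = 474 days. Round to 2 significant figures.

Areal heat capacity C = ρc_p × D = 4.16×10^6 × 142 = 5.91×10^8 J/(m^2 K).
τ = C / λ = 5.91×10^8 / 20.2 = 2.92×10^7 s.
Equilibrium anomaly ΔT_eq = F / λ = 118 / 20.2 = 5.84 K.
t = 474 days = 4.10×10^7 s, so t/τ = 1.40.
ΔT(t) = ΔT_eq (1 − e^(−t/τ)) = 5.84 × (1 − e^−1.40) = 4.40 K.

4.4 K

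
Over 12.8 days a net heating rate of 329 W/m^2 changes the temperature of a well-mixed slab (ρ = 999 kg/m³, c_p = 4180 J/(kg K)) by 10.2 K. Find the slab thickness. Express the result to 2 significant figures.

Heat input Q = F Δt = 329 × 1.11×10^6 s = 3.64×10^8 J/m².
Required areal heat capacity C = Q / ΔT = 3.57×10^7 J/(m²·K).
Depth D = C / (ρ c_p) = 3.57×10^7 / (999 × 4180) = 8.54 m.

8.5 m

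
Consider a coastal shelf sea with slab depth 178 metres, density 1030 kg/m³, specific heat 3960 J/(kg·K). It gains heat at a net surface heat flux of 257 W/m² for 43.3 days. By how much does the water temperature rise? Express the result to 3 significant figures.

Areal heat capacity C = ρ c_p D = 1030 × 3960 × 178 = 7.26×10^8 J/(m^2 K).
Net heat input Q = F Δt = 257 × (43.3 days × 86400 s/day) = 9.61×10^8 J/m².
ΔT = Q / C = 9.61×10^8 / 7.26×10^8 = 1.32 K.

1.32 K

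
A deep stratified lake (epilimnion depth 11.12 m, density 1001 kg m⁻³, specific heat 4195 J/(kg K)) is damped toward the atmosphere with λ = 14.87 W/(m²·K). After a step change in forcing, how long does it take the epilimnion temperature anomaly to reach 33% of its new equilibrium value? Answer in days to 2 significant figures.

Areal heat capacity C = ρ c_p D = 1001 × 4195 × 11.12 = 4.67×10^7 J m⁻² K⁻¹.
τ = C / λ = 4.67×10^7 / 14.87 = 3.14×10^6 s.
Fraction reached: 1 − e^(−t/τ) = 0.33 ⇒ t = −τ ln(1 − 0.33) = τ × 0.400.
t = 1.26×10^6 s = 14.6 days.

15 days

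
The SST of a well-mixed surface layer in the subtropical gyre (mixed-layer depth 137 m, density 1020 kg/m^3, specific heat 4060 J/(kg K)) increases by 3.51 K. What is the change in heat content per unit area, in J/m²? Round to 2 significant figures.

Areal heat capacity C = ρ c_p D = 1020 × 4060 × 137 = 5.67×10^8 J m⁻² K⁻¹.
ΔQ = C ΔT = 5.67×10^8 × 3.51 = 1.99×10^9 J/m².

2.0×10^9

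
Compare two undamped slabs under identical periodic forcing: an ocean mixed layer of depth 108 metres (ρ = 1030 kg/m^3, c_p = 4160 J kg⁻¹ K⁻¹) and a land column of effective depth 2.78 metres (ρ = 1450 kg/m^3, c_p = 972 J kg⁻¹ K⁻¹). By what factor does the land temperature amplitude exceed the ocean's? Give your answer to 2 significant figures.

C_ocean = 1030 × 4160 × 108 = 4.63×10^8 J/(m²·K).
C_land = 1450 × 972 × 2.78 = 3.92×10^6 J/(m²·K).
Undamped amplitude ∝ 1/C, so A_land/A_ocean = C_ocean/C_land = 118.

120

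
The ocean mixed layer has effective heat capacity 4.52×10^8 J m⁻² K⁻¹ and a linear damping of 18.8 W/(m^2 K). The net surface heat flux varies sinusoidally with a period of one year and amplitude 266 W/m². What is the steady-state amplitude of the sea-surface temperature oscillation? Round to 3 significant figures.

2.89 K

Areal heat capacity C = 4.52×10^8 J m⁻² K⁻¹ (given).
Angular frequency ω = 2π / T = 2π / 3.15×10^7 s = 1.99×10^-7 s⁻¹.
√((Cω)² + λ²) = √((90.1)² + 18.8²) = 92.0 W/(m²·K).
Amplitude A = F₀ / √((Cω)²+λ²) = 266 / 92.0 = 2.89 K.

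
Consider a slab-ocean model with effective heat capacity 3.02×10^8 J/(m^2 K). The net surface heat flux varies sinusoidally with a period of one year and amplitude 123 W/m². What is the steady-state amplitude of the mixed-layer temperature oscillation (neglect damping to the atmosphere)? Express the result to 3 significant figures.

Areal heat capacity C = 3.02×10^8 J/(m^2 K) (given).
Angular frequency ω = 2π / T = 2π / 3.15×10^7 s = 1.99×10^-7 s⁻¹.
Cω = 3.02×10^8 × 1.99×10^-7 = 60.2 W/(m²·K).
Amplitude A = F₀ / (Cω) = 123 / 60.2 = 2.04 K.

2.04 K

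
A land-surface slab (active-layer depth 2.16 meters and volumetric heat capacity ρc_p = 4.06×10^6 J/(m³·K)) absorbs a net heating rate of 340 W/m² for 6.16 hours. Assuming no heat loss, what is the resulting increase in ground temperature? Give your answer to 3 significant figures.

0.860 K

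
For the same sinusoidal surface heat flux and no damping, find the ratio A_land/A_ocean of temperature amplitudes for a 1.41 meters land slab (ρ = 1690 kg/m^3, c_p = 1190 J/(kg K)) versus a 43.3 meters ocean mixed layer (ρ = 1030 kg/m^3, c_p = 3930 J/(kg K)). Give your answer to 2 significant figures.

62

C_ocean = 1030 × 3930 × 43.3 = 1.75×10^8 J/(m²·K).
C_land = 1690 × 1190 × 1.41 = 2.84×10^6 J/(m²·K).
Undamped amplitude ∝ 1/C, so A_land/A_ocean = C_ocean/C_land = 61.8.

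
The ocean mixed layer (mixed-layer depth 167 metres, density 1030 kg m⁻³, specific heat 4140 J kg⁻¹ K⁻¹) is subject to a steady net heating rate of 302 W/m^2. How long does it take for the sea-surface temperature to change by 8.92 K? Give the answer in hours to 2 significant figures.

5800 hours

Areal heat capacity C = ρ c_p D = 1030 × 4140 × 167 = 7.12×10^8 J/(m^2 K).
Time required: Δt = C ΔT / F = 7.12×10^8 × 8.92 / 302 = 2.10×10^7 s.
In hours: 2.10×10^7 s / (3600 s/hour) = 5840 hours.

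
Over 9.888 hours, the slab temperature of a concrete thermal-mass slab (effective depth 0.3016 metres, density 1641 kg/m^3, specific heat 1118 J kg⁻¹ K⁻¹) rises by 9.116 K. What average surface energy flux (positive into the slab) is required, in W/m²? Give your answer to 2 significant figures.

Areal heat capacity C = ρ c_p D = 1641 × 1118 × 0.3016 = 5.53×10^5 J/(m^2 K).
Required heat per unit area: Q = C ΔT = 5.53×10^5 × 9.116 = 5.04×10^6 J/m².
Flux F = Q / Δt = 5.04×10^6 / 35600 s = 142 W/m².

140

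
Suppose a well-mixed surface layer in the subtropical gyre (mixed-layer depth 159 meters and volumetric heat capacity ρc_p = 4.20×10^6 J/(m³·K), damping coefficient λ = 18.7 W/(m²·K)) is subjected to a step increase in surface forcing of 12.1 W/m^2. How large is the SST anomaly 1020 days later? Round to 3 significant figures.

Areal heat capacity C = ρc_p × D = 4.20×10^6 × 159 = 6.68×10^8 J m⁻² K⁻¹.
τ = C / λ = 6.68×10^8 / 18.7 = 3.57×10^7 s.
Equilibrium anomaly ΔT_eq = F / λ = 12.1 / 18.7 = 0.647 K.
t = 1020 days = 8.81×10^7 s, so t/τ = 2.47.
ΔT(t) = ΔT_eq (1 − e^(−t/τ)) = 0.647 × (1 − e^−2.47) = 0.592 K.

0.592 K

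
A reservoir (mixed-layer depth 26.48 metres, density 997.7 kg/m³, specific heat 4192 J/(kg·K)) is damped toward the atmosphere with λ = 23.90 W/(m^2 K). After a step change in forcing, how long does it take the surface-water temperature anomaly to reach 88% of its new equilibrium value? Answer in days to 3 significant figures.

Areal heat capacity C = ρ c_p D = 997.7 × 4192 × 26.48 = 1.11×10^8 J/(m²·K).
τ = C / λ = 1.11×10^8 / 23.90 = 4.63×10^6 s.
Fraction reached: 1 − e^(−t/τ) = 0.88 ⇒ t = −τ ln(1 − 0.88) = τ × 2.12.
t = 9.82×10^6 s = 114 days.

114 days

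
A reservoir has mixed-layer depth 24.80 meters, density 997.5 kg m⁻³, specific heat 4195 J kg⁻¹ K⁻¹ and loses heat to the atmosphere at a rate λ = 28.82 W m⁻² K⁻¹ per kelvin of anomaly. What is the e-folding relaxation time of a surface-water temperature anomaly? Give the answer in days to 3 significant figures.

41.7 days

Areal heat capacity C = ρ c_p D = 997.5 × 4195 × 24.80 = 1.04×10^8 J/(m^2 K).
Relaxation time τ = C / λ = 1.04×10^8 / 28.82 = 3.60×10^6 s.
In days: 3.60×10^6 s / (86400 s/day) = 41.7 days.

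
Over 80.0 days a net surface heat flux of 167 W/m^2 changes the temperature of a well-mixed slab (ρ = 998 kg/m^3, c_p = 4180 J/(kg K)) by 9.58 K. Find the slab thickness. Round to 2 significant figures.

29 m

Heat input Q = F Δt = 167 × 6.91×10^6 s = 1.15×10^9 J/m².
Required areal heat capacity C = Q / ΔT = 1.20×10^8 J/(m²·K).
Depth D = C / (ρ c_p) = 1.20×10^8 / (998 × 4180) = 28.9 m.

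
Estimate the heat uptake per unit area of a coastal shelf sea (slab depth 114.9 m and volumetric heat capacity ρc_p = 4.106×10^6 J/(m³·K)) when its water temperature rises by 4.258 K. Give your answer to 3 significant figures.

2.01×10^9

Areal heat capacity C = ρc_p × D = 4.106×10^6 × 114.9 = 4.72×10^8 J/(m^2 K).
ΔQ = C ΔT = 4.72×10^8 × 4.258 = 2.01×10^9 J/m².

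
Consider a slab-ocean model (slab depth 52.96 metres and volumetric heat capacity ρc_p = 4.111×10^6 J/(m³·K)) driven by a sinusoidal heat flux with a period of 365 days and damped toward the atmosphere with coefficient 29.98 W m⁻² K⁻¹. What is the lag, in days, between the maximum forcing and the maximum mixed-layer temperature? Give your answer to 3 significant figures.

Areal heat capacity C = ρc_p × D = 4.111×10^6 × 52.96 = 2.18×10^8 J/(m^2 K).
ω = 2π / 3.15×10^7 s = 1.99×10^-7 s⁻¹.
Phase lag φ = arctan(Cω/λ) = arctan(43.4/29.98) = 0.966 rad.
Time lag = φ / ω = 0.966 / 1.99×10^-7 = 4.85×10^6 s = 56.1 days.

56.1 days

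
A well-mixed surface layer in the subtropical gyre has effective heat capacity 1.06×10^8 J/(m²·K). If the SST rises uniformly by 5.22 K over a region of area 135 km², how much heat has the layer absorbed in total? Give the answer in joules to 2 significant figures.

Areal heat capacity C = 1.06×10^8 J/(m²·K) (given).
Heat per unit area: q = C ΔT = 1.06×10^8 × 5.22 = 5.53×10^8 J/m².
Total heat: Q = q × A = 5.53×10^8 × (135 × 10⁶ m²) = 7.47×10^16 J.

7.5×10^16 J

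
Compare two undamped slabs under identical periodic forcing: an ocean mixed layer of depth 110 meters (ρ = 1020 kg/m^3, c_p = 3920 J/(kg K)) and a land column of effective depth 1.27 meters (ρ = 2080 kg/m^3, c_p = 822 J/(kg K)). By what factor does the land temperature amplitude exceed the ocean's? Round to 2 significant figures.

C_ocean = 1020 × 3920 × 110 = 4.40×10^8 J/(m²·K).
C_land = 2080 × 822 × 1.27 = 2.17×10^6 J/(m²·K).
Undamped amplitude ∝ 1/C, so A_land/A_ocean = C_ocean/C_land = 203.

200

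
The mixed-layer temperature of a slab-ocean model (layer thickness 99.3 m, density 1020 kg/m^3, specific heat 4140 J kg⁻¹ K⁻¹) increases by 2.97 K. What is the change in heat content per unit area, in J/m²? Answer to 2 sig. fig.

Areal heat capacity C = ρ c_p D = 1020 × 4140 × 99.3 = 4.19×10^8 J/(m²·K).
ΔQ = C ΔT = 4.19×10^8 × 2.97 = 1.25×10^9 J/m².

1.2×10^9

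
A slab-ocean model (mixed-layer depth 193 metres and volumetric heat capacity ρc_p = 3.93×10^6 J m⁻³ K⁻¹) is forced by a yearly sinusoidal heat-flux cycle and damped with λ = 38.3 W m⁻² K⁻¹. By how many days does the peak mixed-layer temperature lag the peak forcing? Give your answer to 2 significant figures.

Areal heat capacity C = ρc_p × D = 3.93×10^6 × 193 = 7.58×10^8 J/(m²·K).
ω = 2π / 3.15×10^7 s = 1.99×10^-7 s⁻¹.
Phase lag φ = arctan(Cω/λ) = arctan(151/38.3) = 1.32 rad.
Time lag = φ / ω = 1.32 / 1.99×10^-7 = 6.64×10^6 s = 76.8 days.

77 days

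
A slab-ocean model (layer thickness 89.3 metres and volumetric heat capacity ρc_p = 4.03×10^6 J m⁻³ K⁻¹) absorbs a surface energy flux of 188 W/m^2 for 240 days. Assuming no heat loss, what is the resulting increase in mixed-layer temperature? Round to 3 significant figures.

10.8 K

Areal heat capacity C = ρc_p × D = 4.03×10^6 × 89.3 = 3.60×10^8 J m⁻² K⁻¹.
Net heat input Q = F Δt = 188 × (240 days × 86400 s/day) = 3.90×10^9 J/m².
ΔT = Q / C = 3.90×10^9 / 3.60×10^8 = 10.8 K.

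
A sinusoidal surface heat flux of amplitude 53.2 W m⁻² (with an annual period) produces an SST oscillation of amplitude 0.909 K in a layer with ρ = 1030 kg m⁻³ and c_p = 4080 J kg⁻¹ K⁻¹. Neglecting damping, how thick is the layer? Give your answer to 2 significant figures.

ω = 2π / 3.15×10^7 s = 1.99×10^-7 s⁻¹.
Required C = F₀ / (A ω) = 53.2 / (0.909 × 1.99×10^-7) = 2.94×10^8 J/(m²·K).
D = C / (ρ c_p) = 2.94×10^8 / (1030 × 4080) = 69.9 m.

70 m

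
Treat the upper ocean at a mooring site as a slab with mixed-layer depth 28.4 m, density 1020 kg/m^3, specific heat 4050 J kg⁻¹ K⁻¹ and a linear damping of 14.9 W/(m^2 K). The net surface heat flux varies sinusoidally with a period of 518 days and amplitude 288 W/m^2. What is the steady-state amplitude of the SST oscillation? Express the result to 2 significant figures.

13 K

Areal heat capacity C = ρ c_p D = 1020 × 4050 × 28.4 = 1.17×10^8 J/(m^2 K).
Angular frequency ω = 2π / T = 2π / 4.48×10^7 s = 1.40×10^-7 s⁻¹.
√((Cω)² + λ²) = √((16.5)² + 14.9²) = 22.2 W/(m²·K).
Amplitude A = F₀ / √((Cω)²+λ²) = 288 / 22.2 = 13.0 K.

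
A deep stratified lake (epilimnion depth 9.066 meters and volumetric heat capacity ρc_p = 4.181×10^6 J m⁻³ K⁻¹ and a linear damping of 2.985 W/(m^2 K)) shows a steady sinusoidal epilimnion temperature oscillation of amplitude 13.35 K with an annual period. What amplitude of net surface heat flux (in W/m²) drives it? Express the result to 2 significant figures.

110

Areal heat capacity C = ρc_p × D = 4.181×10^6 × 9.066 = 3.79×10^7 J/(m^2 K).
ω = 2π / 3.15×10^7 s = 1.99×10^-7 s⁻¹.
√((Cω)² + λ²) = √((7.55)² + 2.985²) = 8.12 W/(m²·K).
F₀ = A × √((Cω)²+λ²) = 13.35 × 8.12 = 108 W/m².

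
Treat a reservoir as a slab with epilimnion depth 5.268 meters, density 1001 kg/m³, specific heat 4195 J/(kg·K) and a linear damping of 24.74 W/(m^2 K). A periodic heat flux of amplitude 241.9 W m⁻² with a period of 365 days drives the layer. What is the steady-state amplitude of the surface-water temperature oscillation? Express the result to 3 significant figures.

Areal heat capacity C = ρ c_p D = 1001 × 4195 × 5.268 = 2.21×10^7 J m⁻² K⁻¹.
Angular frequency ω = 2π / T = 2π / 3.15×10^7 s = 1.99×10^-7 s⁻¹.
√((Cω)² + λ²) = √((4.41)² + 24.74²) = 25.1 W/(m²·K).
Amplitude A = F₀ / √((Cω)²+λ²) = 241.9 / 25.1 = 9.63 K.

9.63 K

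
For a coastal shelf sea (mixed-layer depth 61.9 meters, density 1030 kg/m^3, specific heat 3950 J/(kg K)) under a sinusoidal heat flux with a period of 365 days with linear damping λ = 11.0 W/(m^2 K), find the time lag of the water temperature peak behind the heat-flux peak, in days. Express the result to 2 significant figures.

79 days

Areal heat capacity C = ρ c_p D = 1030 × 3950 × 61.9 = 2.52×10^8 J m⁻² K⁻¹.
ω = 2π / 3.15×10^7 s = 1.99×10^-7 s⁻¹.
Phase lag φ = arctan(Cω/λ) = arctan(50.2/11.0) = 1.35 rad.
Time lag = φ / ω = 1.35 / 1.99×10^-7 = 6.80×10^6 s = 78.7 days.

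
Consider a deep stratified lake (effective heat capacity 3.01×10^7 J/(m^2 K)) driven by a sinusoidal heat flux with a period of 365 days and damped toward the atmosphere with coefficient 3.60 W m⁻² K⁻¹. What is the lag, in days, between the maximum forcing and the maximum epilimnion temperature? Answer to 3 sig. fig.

Areal heat capacity C = 3.01×10^7 J/(m^2 K) (given).
ω = 2π / 3.15×10^7 s = 1.99×10^-7 s⁻¹.
Phase lag φ = arctan(Cω/λ) = arctan(6.00/3.60) = 1.03 rad.
Time lag = φ / ω = 1.03 / 1.99×10^-7 = 5.17×10^6 s = 59.8 days.

59.8 days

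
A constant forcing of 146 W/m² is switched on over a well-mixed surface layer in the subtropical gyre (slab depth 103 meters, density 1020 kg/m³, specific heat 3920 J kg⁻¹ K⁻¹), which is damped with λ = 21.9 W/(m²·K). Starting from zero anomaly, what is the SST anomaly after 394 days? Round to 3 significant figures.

Areal heat capacity C = ρ c_p D = 1020 × 3920 × 103 = 4.12×10^8 J/(m^2 K).
τ = C / λ = 4.12×10^8 / 21.9 = 1.88×10^7 s.
Equilibrium anomaly ΔT_eq = F / λ = 146 / 21.9 = 6.67 K.
t = 394 days = 3.40×10^7 s, so t/τ = 1.81.
ΔT(t) = ΔT_eq (1 − e^(−t/τ)) = 6.67 × (1 − e^−1.81) = 5.58 K.

5.58 K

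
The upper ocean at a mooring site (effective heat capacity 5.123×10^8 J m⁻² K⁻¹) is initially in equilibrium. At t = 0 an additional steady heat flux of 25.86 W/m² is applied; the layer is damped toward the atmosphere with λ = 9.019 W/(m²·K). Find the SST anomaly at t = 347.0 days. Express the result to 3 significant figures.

1.18 K

Areal heat capacity C = 5.123×10^8 J m⁻² K⁻¹ (given).
τ = C / λ = 5.12×10^8 / 9.019 = 5.68×10^7 s.
Equilibrium anomaly ΔT_eq = F / λ = 25.86 / 9.019 = 2.87 K.
t = 347.0 days = 3.00×10^7 s, so t/τ = 0.528.
ΔT(t) = ΔT_eq (1 − e^(−t/τ)) = 2.87 × (1 − e^−0.528) = 1.18 K.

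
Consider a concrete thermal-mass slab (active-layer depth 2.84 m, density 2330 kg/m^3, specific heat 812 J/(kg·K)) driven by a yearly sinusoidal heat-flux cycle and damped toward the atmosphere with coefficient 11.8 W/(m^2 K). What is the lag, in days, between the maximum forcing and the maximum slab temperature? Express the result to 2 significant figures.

5.3 days

Areal heat capacity C = ρ c_p D = 2330 × 812 × 2.84 = 5.37×10^6 J/(m^2 K).
ω = 2π / 3.15×10^7 s = 1.99×10^-7 s⁻¹.
Phase lag φ = arctan(Cω/λ) = arctan(1.07/11.8) = 0.0905 rad.
Time lag = φ / ω = 0.0905 / 1.99×10^-7 = 4.54×10^5 s = 5.26 days.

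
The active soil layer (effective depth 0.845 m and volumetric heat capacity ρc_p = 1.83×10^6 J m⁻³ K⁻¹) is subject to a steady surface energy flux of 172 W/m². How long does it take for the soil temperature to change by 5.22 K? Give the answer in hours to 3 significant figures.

13.0 hours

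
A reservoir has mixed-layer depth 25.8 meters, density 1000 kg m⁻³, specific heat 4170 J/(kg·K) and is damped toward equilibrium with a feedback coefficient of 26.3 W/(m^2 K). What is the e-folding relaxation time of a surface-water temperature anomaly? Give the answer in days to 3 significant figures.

Areal heat capacity C = ρ c_p D = 1000 × 4170 × 25.8 = 1.08×10^8 J/(m^2 K).
Relaxation time τ = C / λ = 1.08×10^8 / 26.3 = 4.09×10^6 s.
In days: 4.09×10^6 s / (86400 s/day) = 47.3 days.

47.3 days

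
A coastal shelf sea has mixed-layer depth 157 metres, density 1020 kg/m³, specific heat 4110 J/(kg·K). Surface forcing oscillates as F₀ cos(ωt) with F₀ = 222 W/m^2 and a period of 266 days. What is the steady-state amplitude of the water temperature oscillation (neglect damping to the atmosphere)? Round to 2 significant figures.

1.2 K

Areal heat capacity C = ρ c_p D = 1020 × 4110 × 157 = 6.58×10^8 J/(m^2 K).
Angular frequency ω = 2π / T = 2π / 2.30×10^7 s = 2.73×10^-7 s⁻¹.
Cω = 6.58×10^8 × 2.73×10^-7 = 180 W/(m²·K).
Amplitude A = F₀ / (Cω) = 222 / 180 = 1.23 K.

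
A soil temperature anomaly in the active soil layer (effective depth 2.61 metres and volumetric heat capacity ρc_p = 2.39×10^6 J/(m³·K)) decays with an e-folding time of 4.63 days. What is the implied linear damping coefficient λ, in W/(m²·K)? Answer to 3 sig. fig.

15.6

Areal heat capacity C = ρc_p × D = 2.39×10^6 × 2.61 = 6.24×10^6 J m⁻² K⁻¹.
τ = 4.63 days = 4.00×10^5 s.
λ = C / τ = 6.24×10^6 / 4.00×10^5 = 15.6 W/(m²·K).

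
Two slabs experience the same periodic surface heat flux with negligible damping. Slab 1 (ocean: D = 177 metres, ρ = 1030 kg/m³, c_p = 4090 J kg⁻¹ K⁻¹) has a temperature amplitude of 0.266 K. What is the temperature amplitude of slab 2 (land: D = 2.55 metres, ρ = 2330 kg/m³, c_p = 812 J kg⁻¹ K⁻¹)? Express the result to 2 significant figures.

41 K

C_ocean = 7.46×10^8 J/(m²·K); C_land = 4.82×10^6 J/(m²·K).
A ∝ 1/C ⇒ A_land = A_ocean × C_ocean/C_land = 0.266 × 155 = 41.1 K.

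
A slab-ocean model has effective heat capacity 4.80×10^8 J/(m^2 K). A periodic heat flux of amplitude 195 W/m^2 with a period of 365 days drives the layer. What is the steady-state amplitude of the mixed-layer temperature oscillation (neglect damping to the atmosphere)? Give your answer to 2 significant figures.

2.0 K

Areal heat capacity C = 4.80×10^8 J/(m^2 K) (given).
Angular frequency ω = 2π / T = 2π / 3.15×10^7 s = 1.99×10^-7 s⁻¹.
Cω = 4.80×10^8 × 1.99×10^-7 = 95.6 W/(m²·K).
Amplitude A = F₀ / (Cω) = 195 / 95.6 = 2.04 K.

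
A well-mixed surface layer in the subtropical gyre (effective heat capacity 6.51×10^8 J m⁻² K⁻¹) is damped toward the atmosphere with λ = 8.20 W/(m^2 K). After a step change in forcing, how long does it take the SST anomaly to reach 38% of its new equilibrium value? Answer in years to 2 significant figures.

Areal heat capacity C = 6.51×10^8 J m⁻² K⁻¹ (given).
τ = C / λ = 6.51×10^8 / 8.20 = 7.94×10^7 s.
Fraction reached: 1 − e^(−t/τ) = 0.38 ⇒ t = −τ ln(1 − 0.38) = τ × 0.478.
t = 3.80×10^7 s = 1.20 years.

1.2 years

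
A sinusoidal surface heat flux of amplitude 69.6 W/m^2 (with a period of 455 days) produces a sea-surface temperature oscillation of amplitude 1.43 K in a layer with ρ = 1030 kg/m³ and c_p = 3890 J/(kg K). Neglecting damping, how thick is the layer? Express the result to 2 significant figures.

76 m

ω = 2π / 3.93×10^7 s = 1.60×10^-7 s⁻¹.
Required C = F₀ / (A ω) = 69.6 / (1.43 × 1.60×10^-7) = 3.05×10^8 J/(m²·K).
D = C / (ρ c_p) = 3.05×10^8 / (1030 × 3890) = 76.0 m.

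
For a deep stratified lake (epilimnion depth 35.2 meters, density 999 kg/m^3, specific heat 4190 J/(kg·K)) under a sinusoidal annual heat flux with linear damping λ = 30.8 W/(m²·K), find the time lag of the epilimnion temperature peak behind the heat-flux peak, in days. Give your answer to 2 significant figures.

Areal heat capacity C = ρ c_p D = 999 × 4190 × 35.2 = 1.47×10^8 J/(m^2 K).
ω = 2π / 3.15×10^7 s = 1.99×10^-7 s⁻¹.
Phase lag φ = arctan(Cω/λ) = arctan(29.4/30.8) = 0.761 rad.
Time lag = φ / ω = 0.761 / 1.99×10^-7 = 3.82×10^6 s = 44.2 days.

44 days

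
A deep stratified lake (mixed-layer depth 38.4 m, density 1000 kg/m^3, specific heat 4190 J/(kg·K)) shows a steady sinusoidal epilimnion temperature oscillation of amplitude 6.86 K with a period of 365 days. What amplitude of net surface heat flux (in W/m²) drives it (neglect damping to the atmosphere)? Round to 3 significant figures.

Areal heat capacity C = ρ c_p D = 1000 × 4190 × 38.4 = 1.61×10^8 J/(m^2 K).
ω = 2π / 3.15×10^7 s = 1.99×10^-7 s⁻¹.
Cω = 1.61×10^8 × 1.99×10^-7 = 32.1 W/(m²·K).
F₀ = A × Cω = 6.86 × 32.1 = 220 W/m².

220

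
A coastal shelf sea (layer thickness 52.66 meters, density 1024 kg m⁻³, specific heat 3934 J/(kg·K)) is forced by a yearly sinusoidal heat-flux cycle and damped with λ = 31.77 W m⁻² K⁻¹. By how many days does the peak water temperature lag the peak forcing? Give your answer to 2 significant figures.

Areal heat capacity C = ρ c_p D = 1024 × 3934 × 52.66 = 2.12×10^8 J m⁻² K⁻¹.
ω = 2π / 3.15×10^7 s = 1.99×10^-7 s⁻¹.
Phase lag φ = arctan(Cω/λ) = arctan(42.3/31.77) = 0.926 rad.
Time lag = φ / ω = 0.926 / 1.99×10^-7 = 4.65×10^6 s = 53.8 days.

54 days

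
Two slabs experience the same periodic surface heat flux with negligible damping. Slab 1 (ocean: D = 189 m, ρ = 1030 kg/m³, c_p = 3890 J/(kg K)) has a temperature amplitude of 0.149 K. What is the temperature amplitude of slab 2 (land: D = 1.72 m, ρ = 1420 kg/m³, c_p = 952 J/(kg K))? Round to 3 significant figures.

C_ocean = 7.57×10^8 J/(m²·K); C_land = 2.33×10^6 J/(m²·K).
A ∝ 1/C ⇒ A_land = A_ocean × C_ocean/C_land = 0.149 × 326 = 48.5 K.

48.5 K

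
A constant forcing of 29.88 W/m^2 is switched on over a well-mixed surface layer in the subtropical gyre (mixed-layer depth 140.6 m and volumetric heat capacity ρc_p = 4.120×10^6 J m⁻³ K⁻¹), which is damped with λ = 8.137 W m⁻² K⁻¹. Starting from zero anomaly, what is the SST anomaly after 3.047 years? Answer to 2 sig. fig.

Areal heat capacity C = ρc_p × D = 4.120×10^6 × 140.6 = 5.79×10^8 J m⁻² K⁻¹.
τ = C / λ = 5.79×10^8 / 8.137 = 7.12×10^7 s.
Equilibrium anomaly ΔT_eq = F / λ = 29.88 / 8.137 = 3.67 K.
t = 3.047 years = 9.62×10^7 s, so t/τ = 1.35.
ΔT(t) = ΔT_eq (1 − e^(−t/τ)) = 3.67 × (1 − e^−1.35) = 2.72 K.

2.7 K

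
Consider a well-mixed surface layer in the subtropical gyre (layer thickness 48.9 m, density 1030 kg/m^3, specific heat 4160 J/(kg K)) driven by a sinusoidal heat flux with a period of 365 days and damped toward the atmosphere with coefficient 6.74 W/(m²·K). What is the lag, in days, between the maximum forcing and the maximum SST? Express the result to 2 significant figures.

Areal heat capacity C = ρ c_p D = 1030 × 4160 × 48.9 = 2.10×10^8 J m⁻² K⁻¹.
ω = 2π / 3.15×10^7 s = 1.99×10^-7 s⁻¹.
Phase lag φ = arctan(Cω/λ) = arctan(41.7/6.74) = 1.41 rad.
Time lag = φ / ω = 1.41 / 1.99×10^-7 = 7.08×10^6 s = 82.0 days.

82 days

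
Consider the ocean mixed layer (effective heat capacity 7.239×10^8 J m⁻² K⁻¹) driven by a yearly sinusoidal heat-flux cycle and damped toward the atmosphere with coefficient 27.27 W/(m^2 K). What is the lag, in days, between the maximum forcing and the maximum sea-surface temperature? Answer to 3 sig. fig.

80.4 days

Areal heat capacity C = 7.239×10^8 J m⁻² K⁻¹ (given).
ω = 2π / 3.15×10^7 s = 1.99×10^-7 s⁻¹.
Phase lag φ = arctan(Cω/λ) = arctan(144/27.27) = 1.38 rad.
Time lag = φ / ω = 1.38 / 1.99×10^-7 = 6.95×10^6 s = 80.4 days.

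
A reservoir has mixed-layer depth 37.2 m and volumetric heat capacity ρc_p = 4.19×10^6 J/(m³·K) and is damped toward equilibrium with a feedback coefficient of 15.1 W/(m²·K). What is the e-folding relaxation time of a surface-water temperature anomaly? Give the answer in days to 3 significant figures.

Areal heat capacity C = ρc_p × D = 4.19×10^6 × 37.2 = 1.56×10^8 J/(m²·K).
Relaxation time τ = C / λ = 1.56×10^8 / 15.1 = 1.03×10^7 s.
In days: 1.03×10^7 s / (86400 s/day) = 119 days.

119 days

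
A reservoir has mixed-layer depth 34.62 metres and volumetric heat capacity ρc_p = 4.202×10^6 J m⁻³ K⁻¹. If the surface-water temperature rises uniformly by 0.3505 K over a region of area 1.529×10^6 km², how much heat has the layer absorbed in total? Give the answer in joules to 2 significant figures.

Areal heat capacity C = ρc_p × D = 4.202×10^6 × 34.62 = 1.45×10^8 J m⁻² K⁻¹.
Heat per unit area: q = C ΔT = 1.45×10^8 × 0.3505 = 5.10×10^7 J/m².
Total heat: Q = q × A = 5.10×10^7 × (1.529×10^6 × 10⁶ m²) = 7.80×10^19 J.

7.8×10^19 J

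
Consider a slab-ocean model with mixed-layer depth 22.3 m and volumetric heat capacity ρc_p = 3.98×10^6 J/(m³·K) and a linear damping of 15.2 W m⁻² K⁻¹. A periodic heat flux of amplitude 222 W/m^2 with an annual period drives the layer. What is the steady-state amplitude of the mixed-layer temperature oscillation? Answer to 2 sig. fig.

9.5 K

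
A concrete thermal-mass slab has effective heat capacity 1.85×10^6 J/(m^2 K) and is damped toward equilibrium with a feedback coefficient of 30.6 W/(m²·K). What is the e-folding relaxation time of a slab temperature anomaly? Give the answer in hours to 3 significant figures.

Areal heat capacity C = 1.85×10^6 J/(m^2 K) (given).
Relaxation time τ = C / λ = 1.85×10^6 / 30.6 = 60500 s.
In hours: 60500 s / (3600 s/hour) = 16.8 hours.

16.8 hours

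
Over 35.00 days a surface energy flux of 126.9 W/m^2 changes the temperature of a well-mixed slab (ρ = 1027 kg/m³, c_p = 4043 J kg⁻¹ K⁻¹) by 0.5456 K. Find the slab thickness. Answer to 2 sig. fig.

Heat input Q = F Δt = 126.9 × 3.02×10^6 s = 3.84×10^8 J/m².
Required areal heat capacity C = Q / ΔT = 7.03×10^8 J/(m²·K).
Depth D = C / (ρ c_p) = 7.03×10^8 / (1027 × 4043) = 169 m.

170 m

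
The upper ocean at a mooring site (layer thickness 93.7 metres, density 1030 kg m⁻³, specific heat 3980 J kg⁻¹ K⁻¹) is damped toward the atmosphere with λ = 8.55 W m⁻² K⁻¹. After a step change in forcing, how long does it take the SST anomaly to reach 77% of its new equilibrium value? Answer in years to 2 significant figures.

2.1 years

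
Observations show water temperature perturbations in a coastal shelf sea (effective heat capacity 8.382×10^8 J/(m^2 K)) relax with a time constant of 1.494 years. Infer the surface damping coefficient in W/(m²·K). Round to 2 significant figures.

18

Areal heat capacity C = 8.382×10^8 J/(m^2 K) (given).
τ = 1.494 years = 4.71×10^7 s.
λ = C / τ = 8.38×10^8 / 4.71×10^7 = 17.8 W/(m²·K).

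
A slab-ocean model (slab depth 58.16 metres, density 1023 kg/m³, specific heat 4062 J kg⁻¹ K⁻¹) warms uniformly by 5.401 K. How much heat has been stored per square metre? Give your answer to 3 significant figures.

Areal heat capacity C = ρ c_p D = 1023 × 4062 × 58.16 = 2.42×10^8 J/(m²·K).
ΔQ = C ΔT = 2.42×10^8 × 5.401 = 1.31×10^9 J/m².

1.31×10^9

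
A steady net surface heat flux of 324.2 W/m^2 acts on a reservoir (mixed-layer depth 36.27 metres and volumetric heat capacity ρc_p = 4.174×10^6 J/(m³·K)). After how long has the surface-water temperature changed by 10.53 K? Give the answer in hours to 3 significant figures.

1370 hours

Areal heat capacity C = ρc_p × D = 4.174×10^6 × 36.27 = 1.51×10^8 J m⁻² K⁻¹.
Time required: Δt = C ΔT / F = 1.51×10^8 × 10.53 / 324.2 = 4.92×10^6 s.
In hours: 4.92×10^6 s / (3600 s/hour) = 1370 hours.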